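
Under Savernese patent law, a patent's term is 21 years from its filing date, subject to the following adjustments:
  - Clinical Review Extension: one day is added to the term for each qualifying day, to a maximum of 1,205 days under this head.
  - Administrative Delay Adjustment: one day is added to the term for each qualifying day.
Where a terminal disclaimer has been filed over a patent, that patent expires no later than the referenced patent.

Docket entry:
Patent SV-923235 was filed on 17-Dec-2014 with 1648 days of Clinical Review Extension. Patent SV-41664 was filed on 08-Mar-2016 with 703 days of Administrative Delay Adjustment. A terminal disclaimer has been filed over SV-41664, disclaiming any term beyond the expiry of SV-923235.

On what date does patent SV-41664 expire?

Natural term of SV-41664:
  Base: filing + 21 years → 8 March 2037.
  Administrative Delay Adjustment: +703 days → 9 February 2039.
Expiry of referenced patent SV-923235:
  Base: filing + 21 years → 17 December 2035.
  Clinical Review Extension: 1648 days claimed exceeds the 1205-day cap, so +1205 days → 5 April 2039.
Terminal disclaimer: SV-41664 expires on the earlier of 9 February 2039 and 5 April 2039.

February 9, 2039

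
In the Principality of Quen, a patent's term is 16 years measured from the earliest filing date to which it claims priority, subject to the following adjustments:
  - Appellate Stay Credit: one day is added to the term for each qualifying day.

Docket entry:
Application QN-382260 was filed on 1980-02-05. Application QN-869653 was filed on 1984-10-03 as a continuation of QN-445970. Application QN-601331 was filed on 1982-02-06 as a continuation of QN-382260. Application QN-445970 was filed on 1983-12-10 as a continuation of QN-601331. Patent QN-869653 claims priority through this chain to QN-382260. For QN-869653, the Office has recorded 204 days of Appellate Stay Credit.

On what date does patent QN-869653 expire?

Earliest priority filing: 5 February 1980.
Base term: 5 February 1980 + 16 years → 5 February 1996.
Appellate Stay Credit: +204 days → 27 August 1996.

August 27, 1996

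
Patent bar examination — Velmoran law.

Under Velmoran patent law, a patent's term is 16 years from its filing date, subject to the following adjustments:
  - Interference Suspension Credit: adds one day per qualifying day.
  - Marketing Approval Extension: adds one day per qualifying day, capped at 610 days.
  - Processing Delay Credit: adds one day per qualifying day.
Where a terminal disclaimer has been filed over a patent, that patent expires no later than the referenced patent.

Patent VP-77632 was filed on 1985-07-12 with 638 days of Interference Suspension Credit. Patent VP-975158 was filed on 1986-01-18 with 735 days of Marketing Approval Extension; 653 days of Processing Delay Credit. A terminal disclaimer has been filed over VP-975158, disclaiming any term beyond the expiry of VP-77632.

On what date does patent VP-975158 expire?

April 11, 2003

Natural term of VP-975158:
  Base: filing + 16 years → 18 January 2002.
  Marketing Approval Extension: 735 days claimed exceeds the 610-day cap, so +610 days → 20 September 2003.
  Processing Delay Credit: +653 days → 4 July 2005.
Expiry of referenced patent VP-77632:
  Base: filing + 16 years → 12 July 2001.
  Interference Suspension Credit: +638 days → 11 April 2003.
Terminal disclaimer: VP-975158 expires on the earlier of 4 July 2005 and 11 April 2003.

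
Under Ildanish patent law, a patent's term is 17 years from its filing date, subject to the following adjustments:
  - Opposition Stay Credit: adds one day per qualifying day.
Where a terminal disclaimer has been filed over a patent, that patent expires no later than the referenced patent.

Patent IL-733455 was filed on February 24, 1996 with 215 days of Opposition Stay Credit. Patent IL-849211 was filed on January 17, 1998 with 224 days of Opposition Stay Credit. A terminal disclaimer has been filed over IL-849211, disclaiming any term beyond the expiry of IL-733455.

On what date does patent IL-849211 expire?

Natural term of IL-849211:
  Base: filing + 17 years → 17 January 2015.
  Opposition Stay Credit: +224 days → 29 August 2015.
Expiry of referenced patent IL-733455:
  Base: filing + 17 years → 24 February 2013.
  Opposition Stay Credit: +215 days → 27 September 2013.
Terminal disclaimer: IL-849211 expires on the earlier of 29 August 2015 and 27 September 2013.

September 27, 2013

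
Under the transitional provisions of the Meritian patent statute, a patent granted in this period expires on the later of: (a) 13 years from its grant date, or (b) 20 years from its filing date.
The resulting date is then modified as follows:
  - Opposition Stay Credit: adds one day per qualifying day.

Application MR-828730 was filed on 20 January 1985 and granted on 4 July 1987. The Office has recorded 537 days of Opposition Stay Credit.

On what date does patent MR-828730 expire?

July 11, 2006

(a) grant + 13 years → 4 July 2000.
(b) filing + 20 years → 20 January 2005.
Later of the two: 20 January 2005.
Opposition Stay Credit: +537 days → 11 July 2006.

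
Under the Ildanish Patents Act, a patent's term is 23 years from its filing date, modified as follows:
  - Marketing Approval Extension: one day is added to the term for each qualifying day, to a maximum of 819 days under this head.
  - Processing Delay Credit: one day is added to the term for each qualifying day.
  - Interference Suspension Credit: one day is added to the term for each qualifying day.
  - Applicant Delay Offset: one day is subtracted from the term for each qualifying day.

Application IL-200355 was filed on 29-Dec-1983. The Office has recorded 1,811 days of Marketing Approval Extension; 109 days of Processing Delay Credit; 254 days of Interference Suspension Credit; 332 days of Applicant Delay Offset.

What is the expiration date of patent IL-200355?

2009-04-27

Base term: filing date + 23 years → 29 December 2006.
Marketing Approval Extension: 1811 days claimed exceeds the 819-day cap, so +819 days → 27 March 2009.
Processing Delay Credit: +109 days → 14 July 2009.
Interference Suspension Credit: +254 days → 25 March 2010.
Applicant Delay Offset: −332 days → 27 April 2009.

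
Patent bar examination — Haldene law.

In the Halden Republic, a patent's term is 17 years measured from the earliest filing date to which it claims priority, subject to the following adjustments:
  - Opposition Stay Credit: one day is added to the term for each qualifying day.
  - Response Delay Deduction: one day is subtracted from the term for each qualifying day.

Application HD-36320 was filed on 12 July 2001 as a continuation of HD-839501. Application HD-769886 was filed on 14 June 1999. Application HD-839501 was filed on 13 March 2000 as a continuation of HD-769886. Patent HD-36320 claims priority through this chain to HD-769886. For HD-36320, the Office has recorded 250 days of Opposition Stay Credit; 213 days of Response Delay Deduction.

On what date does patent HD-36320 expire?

Earliest priority filing: 14 June 1999.
Base term: 14 June 1999 + 17 years → 14 June 2016.
Opposition Stay Credit: +250 days → 19 February 2017.
Response Delay Deduction: −213 days → 21 July 2016.

2016-07-21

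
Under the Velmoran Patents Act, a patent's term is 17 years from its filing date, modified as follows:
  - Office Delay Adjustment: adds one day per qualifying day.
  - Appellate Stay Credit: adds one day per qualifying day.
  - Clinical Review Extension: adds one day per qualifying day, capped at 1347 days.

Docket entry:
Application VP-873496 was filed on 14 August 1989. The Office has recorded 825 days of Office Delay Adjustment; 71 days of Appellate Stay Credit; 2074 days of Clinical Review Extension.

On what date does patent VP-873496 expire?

Base term: filing date + 17 years → 14 August 2006.
Office Delay Adjustment: +825 days → 16 November 2008.
Appellate Stay Credit: +71 days → 26 January 2009.
Clinical Review Extension: 2074 days claimed exceeds the 1347-day cap, so +1347 days → 4 October 2012.

October 4, 2012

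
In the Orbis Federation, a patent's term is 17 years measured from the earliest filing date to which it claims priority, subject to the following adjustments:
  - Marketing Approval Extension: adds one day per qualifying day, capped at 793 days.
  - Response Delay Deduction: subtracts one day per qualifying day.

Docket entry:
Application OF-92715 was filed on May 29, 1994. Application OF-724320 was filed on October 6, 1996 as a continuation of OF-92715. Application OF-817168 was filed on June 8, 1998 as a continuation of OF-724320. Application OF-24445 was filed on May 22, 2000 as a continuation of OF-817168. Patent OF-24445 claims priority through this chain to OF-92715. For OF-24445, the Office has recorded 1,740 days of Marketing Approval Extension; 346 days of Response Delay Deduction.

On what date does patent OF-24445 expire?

2012-08-18

Earliest priority filing: 29 May 1994.
Base term: 29 May 1994 + 17 years → 29 May 2011.
Marketing Approval Extension: 1740 days claimed exceeds the 793-day cap, so +793 days → 30 July 2013.
Response Delay Deduction: −346 days → 18 August 2012.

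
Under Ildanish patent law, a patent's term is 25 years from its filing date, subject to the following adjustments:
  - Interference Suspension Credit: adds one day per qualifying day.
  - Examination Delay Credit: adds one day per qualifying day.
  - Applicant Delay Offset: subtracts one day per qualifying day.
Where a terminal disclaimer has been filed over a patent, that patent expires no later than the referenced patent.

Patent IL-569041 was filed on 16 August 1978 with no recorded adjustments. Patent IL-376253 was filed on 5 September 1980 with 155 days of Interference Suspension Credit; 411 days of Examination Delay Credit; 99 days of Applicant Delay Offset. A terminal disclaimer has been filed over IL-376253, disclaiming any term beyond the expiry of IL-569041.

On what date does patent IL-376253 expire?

Natural term of IL-376253:
  Base: filing + 25 years → 5 September 2005.
  Interference Suspension Credit: +155 days → 7 February 2006.
  Examination Delay Credit: +411 days → 25 March 2007.
  Applicant Delay Offset: −99 days → 16 December 2006.
Expiry of referenced patent IL-569041:
  Base: filing + 25 years → 16 August 2003.
Terminal disclaimer: IL-376253 expires on the earlier of 16 December 2006 and 16 August 2003.

August 16, 2003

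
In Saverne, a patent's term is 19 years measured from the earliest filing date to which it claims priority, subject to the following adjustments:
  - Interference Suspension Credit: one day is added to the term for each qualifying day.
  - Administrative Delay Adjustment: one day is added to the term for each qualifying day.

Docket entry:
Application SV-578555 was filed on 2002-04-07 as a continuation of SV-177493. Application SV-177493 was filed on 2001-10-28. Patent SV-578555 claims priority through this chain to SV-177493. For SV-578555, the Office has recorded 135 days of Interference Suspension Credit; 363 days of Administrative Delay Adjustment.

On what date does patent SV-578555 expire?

2022-03-10

Earliest priority filing: 28 October 2001.
Base term: 28 October 2001 + 19 years → 28 October 2020.
Interference Suspension Credit: +135 days → 12 March 2021.
Administrative Delay Adjustment: +363 days → 10 March 2022.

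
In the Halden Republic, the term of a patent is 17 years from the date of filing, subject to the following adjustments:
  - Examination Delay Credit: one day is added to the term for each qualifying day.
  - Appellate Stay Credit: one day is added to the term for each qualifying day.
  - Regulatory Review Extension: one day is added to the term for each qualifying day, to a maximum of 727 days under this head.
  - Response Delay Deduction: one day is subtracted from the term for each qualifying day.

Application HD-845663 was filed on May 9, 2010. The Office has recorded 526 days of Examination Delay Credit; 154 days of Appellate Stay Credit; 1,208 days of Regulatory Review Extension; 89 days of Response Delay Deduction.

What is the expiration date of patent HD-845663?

2030-12-17

Base term: filing date + 17 years → 9 May 2027.
Examination Delay Credit: +526 days → 16 October 2028.
Appellate Stay Credit: +154 days → 19 March 2029.
Regulatory Review Extension: 1208 days claimed exceeds the 727-day cap, so +727 days → 16 March 2031.
Response Delay Deduction: −89 days → 17 December 2030.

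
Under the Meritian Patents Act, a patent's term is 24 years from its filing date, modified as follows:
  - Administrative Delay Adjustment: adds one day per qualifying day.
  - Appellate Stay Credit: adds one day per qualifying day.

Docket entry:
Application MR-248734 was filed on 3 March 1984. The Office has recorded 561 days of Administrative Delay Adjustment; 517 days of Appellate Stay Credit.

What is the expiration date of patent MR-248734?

Base term: filing date + 24 years → 3 March 2008.
Administrative Delay Adjustment: +561 days → 15 September 2009.
Appellate Stay Credit: +517 days → 14 February 2011.

2011-02-14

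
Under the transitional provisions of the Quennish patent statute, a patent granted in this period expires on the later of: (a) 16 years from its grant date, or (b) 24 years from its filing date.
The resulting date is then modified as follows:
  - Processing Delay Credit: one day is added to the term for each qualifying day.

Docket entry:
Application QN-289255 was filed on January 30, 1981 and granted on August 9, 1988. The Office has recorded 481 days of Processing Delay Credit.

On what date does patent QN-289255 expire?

(a) grant + 16 years → 9 August 2004.
(b) filing + 24 years → 30 January 2005.
Later of the two: 30 January 2005.
Processing Delay Credit: +481 days → 26 May 2006.

2006-05-26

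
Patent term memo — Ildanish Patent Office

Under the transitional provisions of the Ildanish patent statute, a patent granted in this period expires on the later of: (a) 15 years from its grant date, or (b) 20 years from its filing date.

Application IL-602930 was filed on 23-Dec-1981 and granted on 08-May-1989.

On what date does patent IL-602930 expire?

May 8, 2004

(a) grant + 15 years → 8 May 2004.
(b) filing + 20 years → 23 December 2001.
Later of the two: 8 May 2004.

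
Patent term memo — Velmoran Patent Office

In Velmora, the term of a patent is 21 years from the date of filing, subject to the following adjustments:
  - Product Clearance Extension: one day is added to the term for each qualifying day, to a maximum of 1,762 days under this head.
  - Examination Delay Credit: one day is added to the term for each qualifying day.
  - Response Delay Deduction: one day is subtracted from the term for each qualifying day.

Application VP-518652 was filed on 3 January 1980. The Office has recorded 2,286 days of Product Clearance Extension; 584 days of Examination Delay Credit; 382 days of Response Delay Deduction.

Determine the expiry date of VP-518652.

2006-05-21

Base term: filing date + 21 years → 3 January 2001.
Product Clearance Extension: 2286 days claimed exceeds the 1762-day cap, so +1762 days → 31 October 2005.
Examination Delay Credit: +584 days → 7 June 2007.
Response Delay Deduction: −382 days → 21 May 2006.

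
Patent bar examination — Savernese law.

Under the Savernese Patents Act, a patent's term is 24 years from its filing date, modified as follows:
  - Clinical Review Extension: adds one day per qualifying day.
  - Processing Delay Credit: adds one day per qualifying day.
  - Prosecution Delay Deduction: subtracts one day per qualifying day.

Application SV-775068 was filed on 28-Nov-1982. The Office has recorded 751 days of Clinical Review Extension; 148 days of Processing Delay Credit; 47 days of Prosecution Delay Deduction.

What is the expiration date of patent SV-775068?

Base term: filing date + 24 years → 28 November 2006.
Clinical Review Extension: +751 days → 18 December 2008.
Processing Delay Credit: +148 days → 15 May 2009.
Prosecution Delay Deduction: −47 days → 29 March 2009.

2009-03-29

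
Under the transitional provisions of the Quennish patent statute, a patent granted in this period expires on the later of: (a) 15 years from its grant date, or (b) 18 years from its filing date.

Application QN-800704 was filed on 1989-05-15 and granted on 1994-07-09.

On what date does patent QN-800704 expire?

(a) grant + 15 years → 9 July 2009.
(b) filing + 18 years → 15 May 2007.
Later of the two: 9 July 2009.

2009-07-09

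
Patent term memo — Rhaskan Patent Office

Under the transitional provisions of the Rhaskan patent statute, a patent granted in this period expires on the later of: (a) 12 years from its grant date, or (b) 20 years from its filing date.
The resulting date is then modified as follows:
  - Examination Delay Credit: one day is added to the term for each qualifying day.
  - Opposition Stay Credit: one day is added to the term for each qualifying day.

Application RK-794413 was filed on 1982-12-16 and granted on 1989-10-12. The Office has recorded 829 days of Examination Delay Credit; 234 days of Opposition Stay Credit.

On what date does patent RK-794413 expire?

(a) grant + 12 years → 12 October 2001.
(b) filing + 20 years → 16 December 2002.
Later of the two: 16 December 2002.
Examination Delay Credit: +829 days → 24 March 2005.
Opposition Stay Credit: +234 days → 13 November 2005.

November 13, 2005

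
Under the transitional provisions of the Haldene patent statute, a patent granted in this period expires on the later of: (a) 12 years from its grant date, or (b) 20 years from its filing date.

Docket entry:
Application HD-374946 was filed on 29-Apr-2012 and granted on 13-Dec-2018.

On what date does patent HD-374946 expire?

April 29, 2032

(a) grant + 12 years → 13 December 2030.
(b) filing + 20 years → 29 April 2032.
Later of the two: 29 April 2032.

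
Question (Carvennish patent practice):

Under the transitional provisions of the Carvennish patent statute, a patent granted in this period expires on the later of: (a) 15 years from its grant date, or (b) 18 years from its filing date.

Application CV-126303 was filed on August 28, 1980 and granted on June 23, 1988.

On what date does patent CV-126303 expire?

(a) grant + 15 years → 23 June 2003.
(b) filing + 18 years → 28 August 1998.
Later of the two: 23 June 2003.

2003-06-23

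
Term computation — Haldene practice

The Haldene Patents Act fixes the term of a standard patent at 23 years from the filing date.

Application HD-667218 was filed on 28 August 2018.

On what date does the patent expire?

2041-08-28

Filing date + 23 years → 28 August 2041.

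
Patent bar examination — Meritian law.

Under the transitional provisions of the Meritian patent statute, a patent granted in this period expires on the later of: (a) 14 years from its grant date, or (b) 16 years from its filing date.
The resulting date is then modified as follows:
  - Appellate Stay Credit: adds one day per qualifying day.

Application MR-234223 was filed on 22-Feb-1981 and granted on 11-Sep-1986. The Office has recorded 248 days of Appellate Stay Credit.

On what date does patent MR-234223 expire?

(a) grant + 14 years → 11 September 2000.
(b) filing + 16 years → 22 February 1997.
Later of the two: 11 September 2000.
Appellate Stay Credit: +248 days → 17 May 2001.

2001-05-17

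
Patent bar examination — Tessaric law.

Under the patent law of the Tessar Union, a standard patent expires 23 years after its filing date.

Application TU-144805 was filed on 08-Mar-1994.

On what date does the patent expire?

2017-03-08

Filing date + 23 years → 8 March 2017.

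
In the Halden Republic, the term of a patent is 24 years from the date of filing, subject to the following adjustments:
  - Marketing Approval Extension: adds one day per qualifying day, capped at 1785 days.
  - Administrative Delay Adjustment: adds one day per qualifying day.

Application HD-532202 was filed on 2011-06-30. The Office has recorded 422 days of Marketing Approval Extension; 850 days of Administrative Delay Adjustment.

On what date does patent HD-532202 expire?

2038-12-23

Base term: filing date + 24 years → 30 June 2035.
Marketing Approval Extension: 422 days (within the 1785-day cap) → +422 days → 25 August 2036.
Administrative Delay Adjustment: +850 days → 23 December 2038.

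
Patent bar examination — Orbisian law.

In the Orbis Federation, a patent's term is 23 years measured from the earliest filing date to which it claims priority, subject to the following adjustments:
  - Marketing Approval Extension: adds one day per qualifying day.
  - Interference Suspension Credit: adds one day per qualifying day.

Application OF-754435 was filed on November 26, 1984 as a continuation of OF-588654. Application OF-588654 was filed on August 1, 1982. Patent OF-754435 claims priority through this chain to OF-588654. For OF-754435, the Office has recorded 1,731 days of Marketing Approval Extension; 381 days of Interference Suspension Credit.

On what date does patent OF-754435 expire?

May 14, 2011

Earliest priority filing: 1 August 1982.
Base term: 1 August 1982 + 23 years → 1 August 2005.
Marketing Approval Extension: +1731 days → 28 April 2010.
Interference Suspension Credit: +381 days → 14 May 2011.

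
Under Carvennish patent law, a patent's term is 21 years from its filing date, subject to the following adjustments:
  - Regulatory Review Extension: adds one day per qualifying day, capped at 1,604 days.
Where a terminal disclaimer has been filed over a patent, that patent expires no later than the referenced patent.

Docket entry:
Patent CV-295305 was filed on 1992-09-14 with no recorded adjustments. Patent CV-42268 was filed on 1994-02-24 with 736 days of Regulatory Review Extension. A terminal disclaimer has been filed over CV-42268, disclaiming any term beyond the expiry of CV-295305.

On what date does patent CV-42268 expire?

Natural term of CV-42268:
  Base: filing + 21 years → 24 February 2015.
  Regulatory Review Extension: 736 days (within the 1604-day cap) → +736 days → 1 March 2017.
Expiry of referenced patent CV-295305:
  Base: filing + 21 years → 14 September 2013.
Terminal disclaimer: CV-42268 expires on the earlier of 1 March 2017 and 14 September 2013.

2013-09-14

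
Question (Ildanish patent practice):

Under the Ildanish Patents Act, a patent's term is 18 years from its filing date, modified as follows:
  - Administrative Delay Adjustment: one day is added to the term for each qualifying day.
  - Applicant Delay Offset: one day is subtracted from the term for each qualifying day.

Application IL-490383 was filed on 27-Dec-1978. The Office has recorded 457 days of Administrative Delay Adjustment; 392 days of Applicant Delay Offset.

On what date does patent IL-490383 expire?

March 2, 1997

Base term: filing date + 18 years → 27 December 1996.
Administrative Delay Adjustment: +457 days → 29 March 1998.
Applicant Delay Offset: −392 days → 2 March 1997.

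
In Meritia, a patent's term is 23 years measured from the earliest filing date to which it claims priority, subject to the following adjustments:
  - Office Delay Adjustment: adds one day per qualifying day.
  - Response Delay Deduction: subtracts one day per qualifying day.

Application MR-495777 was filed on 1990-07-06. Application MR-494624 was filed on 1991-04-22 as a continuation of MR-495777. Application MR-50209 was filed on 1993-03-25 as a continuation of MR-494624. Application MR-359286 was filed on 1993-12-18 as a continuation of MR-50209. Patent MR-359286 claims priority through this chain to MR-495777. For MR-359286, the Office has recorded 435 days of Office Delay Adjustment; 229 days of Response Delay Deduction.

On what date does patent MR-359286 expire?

2014-01-28

Earliest priority filing: 6 July 1990.
Base term: 6 July 1990 + 23 years → 6 July 2013.
Office Delay Adjustment: +435 days → 14 September 2014.
Response Delay Deduction: −229 days → 28 January 2014.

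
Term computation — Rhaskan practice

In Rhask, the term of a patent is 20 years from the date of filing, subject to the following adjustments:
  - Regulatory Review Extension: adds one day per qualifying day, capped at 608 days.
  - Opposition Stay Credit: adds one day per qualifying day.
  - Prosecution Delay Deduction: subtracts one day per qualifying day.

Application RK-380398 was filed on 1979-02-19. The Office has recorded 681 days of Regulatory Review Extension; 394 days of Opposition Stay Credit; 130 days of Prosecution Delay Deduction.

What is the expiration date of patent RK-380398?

2001-07-10

Base term: filing date + 20 years → 19 February 1999.
Regulatory Review Extension: 681 days claimed exceeds the 608-day cap, so +608 days → 19 October 2000.
Opposition Stay Credit: +394 days → 17 November 2001.
Prosecution Delay Deduction: −130 days → 10 July 2001.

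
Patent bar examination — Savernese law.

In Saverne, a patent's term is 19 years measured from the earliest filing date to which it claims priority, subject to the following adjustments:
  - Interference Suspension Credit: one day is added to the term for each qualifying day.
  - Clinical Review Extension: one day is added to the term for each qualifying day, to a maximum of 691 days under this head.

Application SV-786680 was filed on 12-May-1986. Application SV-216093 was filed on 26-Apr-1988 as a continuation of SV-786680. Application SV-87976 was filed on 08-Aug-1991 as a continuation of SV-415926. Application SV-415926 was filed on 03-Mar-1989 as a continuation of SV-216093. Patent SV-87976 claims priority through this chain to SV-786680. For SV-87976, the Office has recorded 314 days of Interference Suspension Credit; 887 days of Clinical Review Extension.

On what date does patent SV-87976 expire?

Earliest priority filing: 12 May 1986.
Base term: 12 May 1986 + 19 years → 12 May 2005.
Interference Suspension Credit: +314 days → 22 March 2006.
Clinical Review Extension: 887 days claimed exceeds the 691-day cap, so +691 days → 11 February 2008.

February 11, 2008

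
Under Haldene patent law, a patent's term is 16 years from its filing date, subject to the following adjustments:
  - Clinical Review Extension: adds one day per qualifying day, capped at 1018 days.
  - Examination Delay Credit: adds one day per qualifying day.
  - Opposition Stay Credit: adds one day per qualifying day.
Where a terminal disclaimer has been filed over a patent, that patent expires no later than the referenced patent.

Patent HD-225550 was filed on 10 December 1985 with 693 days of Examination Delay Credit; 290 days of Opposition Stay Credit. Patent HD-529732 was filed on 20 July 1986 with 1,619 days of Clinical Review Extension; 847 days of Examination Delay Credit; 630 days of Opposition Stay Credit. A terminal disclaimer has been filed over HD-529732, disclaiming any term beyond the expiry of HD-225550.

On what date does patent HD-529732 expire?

August 19, 2004

Natural term of HD-529732:
  Base: filing + 16 years → 20 July 2002.
  Clinical Review Extension: 1619 days claimed exceeds the 1018-day cap, so +1018 days → 3 May 2005.
  Examination Delay Credit: +847 days → 28 August 2007.
  Opposition Stay Credit: +630 days → 19 May 2009.
Expiry of referenced patent HD-225550:
  Base: filing + 16 years → 10 December 2001.
  Examination Delay Credit: +693 days → 3 November 2003.
  Opposition Stay Credit: +290 days → 19 August 2004.
Terminal disclaimer: HD-529732 expires on the earlier of 19 May 2009 and 19 August 2004.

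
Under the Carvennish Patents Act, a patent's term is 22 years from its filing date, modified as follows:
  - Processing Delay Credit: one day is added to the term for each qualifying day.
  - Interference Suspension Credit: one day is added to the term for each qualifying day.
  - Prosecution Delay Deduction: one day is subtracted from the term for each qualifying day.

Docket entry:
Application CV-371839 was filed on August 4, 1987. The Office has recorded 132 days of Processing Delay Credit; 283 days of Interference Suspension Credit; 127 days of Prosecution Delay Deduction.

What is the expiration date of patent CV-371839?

Base term: filing date + 22 years → 4 August 2009.
Processing Delay Credit: +132 days → 14 December 2009.
Interference Suspension Credit: +283 days → 23 September 2010.
Prosecution Delay Deduction: −127 days → 19 May 2010.

2010-05-19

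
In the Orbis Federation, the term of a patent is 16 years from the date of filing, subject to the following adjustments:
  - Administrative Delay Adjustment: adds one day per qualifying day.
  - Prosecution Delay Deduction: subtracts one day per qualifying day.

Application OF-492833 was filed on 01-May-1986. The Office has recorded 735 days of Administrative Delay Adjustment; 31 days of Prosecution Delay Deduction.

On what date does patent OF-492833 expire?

Base term: filing date + 16 years → 1 May 2002.
Administrative Delay Adjustment: +735 days → 5 May 2004.
Prosecution Delay Deduction: −31 days → 4 April 2004.

2004-04-04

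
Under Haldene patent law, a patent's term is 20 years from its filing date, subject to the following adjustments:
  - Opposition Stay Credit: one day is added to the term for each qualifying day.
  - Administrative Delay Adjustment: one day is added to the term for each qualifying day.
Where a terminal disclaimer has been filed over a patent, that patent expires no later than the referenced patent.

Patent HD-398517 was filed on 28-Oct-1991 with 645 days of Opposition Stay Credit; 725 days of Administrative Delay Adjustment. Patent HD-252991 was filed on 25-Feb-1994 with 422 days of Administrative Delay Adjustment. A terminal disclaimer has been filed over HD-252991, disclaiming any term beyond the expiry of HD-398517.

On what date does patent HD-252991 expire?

Natural term of HD-252991:
  Base: filing + 20 years → 25 February 2014.
  Administrative Delay Adjustment: +422 days → 23 April 2015.
Expiry of referenced patent HD-398517:
  Base: filing + 20 years → 28 October 2011.
  Opposition Stay Credit: +645 days → 3 August 2013.
  Administrative Delay Adjustment: +725 days → 29 July 2015.
Terminal disclaimer: HD-252991 expires on the earlier of 23 April 2015 and 29 July 2015.

2015-04-23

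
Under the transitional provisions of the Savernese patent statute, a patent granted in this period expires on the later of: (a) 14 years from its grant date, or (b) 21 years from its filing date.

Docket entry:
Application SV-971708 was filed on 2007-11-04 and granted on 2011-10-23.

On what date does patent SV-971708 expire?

(a) grant + 14 years → 23 October 2025.
(b) filing + 21 years → 4 November 2028.
Later of the two: 4 November 2028.

2028-11-04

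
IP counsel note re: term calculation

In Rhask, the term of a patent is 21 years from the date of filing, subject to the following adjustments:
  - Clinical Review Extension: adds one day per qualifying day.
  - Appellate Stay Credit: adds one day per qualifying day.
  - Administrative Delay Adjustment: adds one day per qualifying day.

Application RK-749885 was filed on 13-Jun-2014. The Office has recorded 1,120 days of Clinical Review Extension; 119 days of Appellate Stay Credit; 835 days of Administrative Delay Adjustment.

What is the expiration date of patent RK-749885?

Base term: filing date + 21 years → 13 June 2035.
Clinical Review Extension: +1120 days → 7 July 2038.
Appellate Stay Credit: +119 days → 3 November 2038.
Administrative Delay Adjustment: +835 days → 15 February 2041.

February 15, 2041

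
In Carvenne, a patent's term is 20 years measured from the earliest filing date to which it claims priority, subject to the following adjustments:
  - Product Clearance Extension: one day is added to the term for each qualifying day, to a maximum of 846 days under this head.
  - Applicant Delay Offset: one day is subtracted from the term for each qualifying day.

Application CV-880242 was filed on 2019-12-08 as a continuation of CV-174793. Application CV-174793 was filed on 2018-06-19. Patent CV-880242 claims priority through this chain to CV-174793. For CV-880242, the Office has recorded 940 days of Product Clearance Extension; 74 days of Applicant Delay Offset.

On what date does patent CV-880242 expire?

2040-07-30

Earliest priority filing: 19 June 2018.
Base term: 19 June 2018 + 20 years → 19 June 2038.
Product Clearance Extension: 940 days claimed exceeds the 846-day cap, so +846 days → 12 October 2040.
Applicant Delay Offset: −74 days → 30 July 2040.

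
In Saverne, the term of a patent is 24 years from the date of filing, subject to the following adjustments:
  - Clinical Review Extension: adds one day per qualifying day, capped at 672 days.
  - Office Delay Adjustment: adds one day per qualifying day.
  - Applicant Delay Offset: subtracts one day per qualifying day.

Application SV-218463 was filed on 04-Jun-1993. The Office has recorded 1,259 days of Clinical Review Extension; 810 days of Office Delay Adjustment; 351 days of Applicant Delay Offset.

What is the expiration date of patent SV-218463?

July 9, 2020

Base term: filing date + 24 years → 4 June 2017.
Clinical Review Extension: 1259 days claimed exceeds the 672-day cap, so +672 days → 7 April 2019.
Office Delay Adjustment: +810 days → 25 June 2021.
Applicant Delay Offset: −351 days → 9 July 2020.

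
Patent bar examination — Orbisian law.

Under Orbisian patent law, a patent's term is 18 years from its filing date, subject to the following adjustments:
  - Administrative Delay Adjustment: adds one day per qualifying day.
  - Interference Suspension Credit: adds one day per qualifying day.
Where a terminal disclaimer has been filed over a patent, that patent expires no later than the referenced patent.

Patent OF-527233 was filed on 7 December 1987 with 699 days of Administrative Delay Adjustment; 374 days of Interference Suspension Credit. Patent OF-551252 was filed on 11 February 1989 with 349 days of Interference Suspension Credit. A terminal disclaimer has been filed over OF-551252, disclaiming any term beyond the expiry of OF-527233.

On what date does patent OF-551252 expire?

Natural term of OF-551252:
  Base: filing + 18 years → 11 February 2007.
  Interference Suspension Credit: +349 days → 26 January 2008.
Expiry of referenced patent OF-527233:
  Base: filing + 18 years → 7 December 2005.
  Administrative Delay Adjustment: +699 days → 6 November 2007.
  Interference Suspension Credit: +374 days → 14 November 2008.
Terminal disclaimer: OF-551252 expires on the earlier of 26 January 2008 and 14 November 2008.

January 26, 2008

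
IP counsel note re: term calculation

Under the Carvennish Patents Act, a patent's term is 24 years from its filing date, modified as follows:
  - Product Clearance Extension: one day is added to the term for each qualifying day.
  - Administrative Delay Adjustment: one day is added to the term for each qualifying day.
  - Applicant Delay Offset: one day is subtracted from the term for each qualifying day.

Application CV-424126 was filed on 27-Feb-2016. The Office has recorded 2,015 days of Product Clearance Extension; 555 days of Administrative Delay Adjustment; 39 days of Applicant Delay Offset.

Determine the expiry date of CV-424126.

Base term: filing date + 24 years → 27 February 2040.
Product Clearance Extension: +2015 days → 3 September 2045.
Administrative Delay Adjustment: +555 days → 12 March 2047.
Applicant Delay Offset: −39 days → 1 February 2047.

February 1, 2047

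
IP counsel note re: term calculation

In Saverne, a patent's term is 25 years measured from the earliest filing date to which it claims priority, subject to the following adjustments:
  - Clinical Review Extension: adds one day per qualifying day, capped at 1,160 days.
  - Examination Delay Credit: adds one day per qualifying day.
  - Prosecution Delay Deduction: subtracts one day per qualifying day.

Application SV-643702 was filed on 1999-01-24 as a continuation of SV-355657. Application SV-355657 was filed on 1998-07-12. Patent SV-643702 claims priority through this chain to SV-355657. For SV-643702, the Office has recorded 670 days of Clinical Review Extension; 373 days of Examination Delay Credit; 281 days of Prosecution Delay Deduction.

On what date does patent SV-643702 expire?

August 12, 2025

Earliest priority filing: 12 July 1998.
Base term: 12 July 1998 + 25 years → 12 July 2023.
Clinical Review Extension: 670 days (within the 1160-day cap) → +670 days → 12 May 2025.
Examination Delay Credit: +373 days → 20 May 2026.
Prosecution Delay Deduction: −281 days → 12 August 2025.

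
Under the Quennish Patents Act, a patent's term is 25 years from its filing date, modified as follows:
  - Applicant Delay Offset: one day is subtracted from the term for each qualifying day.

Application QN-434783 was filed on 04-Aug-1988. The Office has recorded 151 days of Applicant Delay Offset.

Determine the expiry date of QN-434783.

March 6, 2013

Base term: filing date + 25 years → 4 August 2013.
Applicant Delay Offset: −151 days → 6 March 2013.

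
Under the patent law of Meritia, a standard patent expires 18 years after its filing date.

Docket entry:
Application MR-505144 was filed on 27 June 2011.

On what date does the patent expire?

June 27, 2029

Filing date + 18 years → 27 June 2029.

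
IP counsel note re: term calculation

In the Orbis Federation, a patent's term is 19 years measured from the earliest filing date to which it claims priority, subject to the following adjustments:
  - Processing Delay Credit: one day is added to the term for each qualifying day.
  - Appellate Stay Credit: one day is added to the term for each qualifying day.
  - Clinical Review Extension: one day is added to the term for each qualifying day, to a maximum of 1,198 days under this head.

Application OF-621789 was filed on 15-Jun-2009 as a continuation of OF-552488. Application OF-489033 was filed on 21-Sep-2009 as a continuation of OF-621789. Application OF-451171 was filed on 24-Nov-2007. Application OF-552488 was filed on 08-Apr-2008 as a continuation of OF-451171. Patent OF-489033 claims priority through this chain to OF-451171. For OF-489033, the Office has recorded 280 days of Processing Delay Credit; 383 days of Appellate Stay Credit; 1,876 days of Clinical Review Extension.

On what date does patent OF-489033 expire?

Earliest priority filing: 24 November 2007.
Base term: 24 November 2007 + 19 years → 24 November 2026.
Processing Delay Credit: +280 days → 31 August 2027.
Appellate Stay Credit: +383 days → 17 September 2028.
Clinical Review Extension: 1876 days claimed exceeds the 1198-day cap, so +1198 days → 29 December 2031.

December 29, 2031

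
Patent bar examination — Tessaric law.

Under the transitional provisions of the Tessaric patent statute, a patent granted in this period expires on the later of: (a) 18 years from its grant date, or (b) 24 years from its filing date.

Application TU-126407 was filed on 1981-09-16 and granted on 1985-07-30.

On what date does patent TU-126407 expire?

(a) grant + 18 years → 30 July 2003.
(b) filing + 24 years → 16 September 2005.
Later of the two: 16 September 2005.

September 16, 2005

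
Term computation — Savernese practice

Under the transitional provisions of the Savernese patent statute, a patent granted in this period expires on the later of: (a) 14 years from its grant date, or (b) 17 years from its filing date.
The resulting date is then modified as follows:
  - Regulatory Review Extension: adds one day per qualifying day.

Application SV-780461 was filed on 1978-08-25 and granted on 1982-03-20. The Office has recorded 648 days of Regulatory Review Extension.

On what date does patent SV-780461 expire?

1997-12-28

(a) grant + 14 years → 20 March 1996.
(b) filing + 17 years → 25 August 1995.
Later of the two: 20 March 1996.
Regulatory Review Extension: +648 days → 28 December 1997.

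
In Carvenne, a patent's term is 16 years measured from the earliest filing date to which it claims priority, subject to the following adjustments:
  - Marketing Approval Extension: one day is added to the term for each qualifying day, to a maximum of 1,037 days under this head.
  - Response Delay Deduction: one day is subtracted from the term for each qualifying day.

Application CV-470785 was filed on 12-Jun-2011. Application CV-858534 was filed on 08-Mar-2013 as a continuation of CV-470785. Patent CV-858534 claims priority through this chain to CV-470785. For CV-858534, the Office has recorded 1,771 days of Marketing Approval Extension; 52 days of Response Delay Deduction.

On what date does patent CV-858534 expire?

Earliest priority filing: 12 June 2011.
Base term: 12 June 2011 + 16 years → 12 June 2027.
Marketing Approval Extension: 1771 days claimed exceeds the 1037-day cap, so +1037 days → 14 April 2030.
Response Delay Deduction: −52 days → 21 February 2030.

February 21, 2030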